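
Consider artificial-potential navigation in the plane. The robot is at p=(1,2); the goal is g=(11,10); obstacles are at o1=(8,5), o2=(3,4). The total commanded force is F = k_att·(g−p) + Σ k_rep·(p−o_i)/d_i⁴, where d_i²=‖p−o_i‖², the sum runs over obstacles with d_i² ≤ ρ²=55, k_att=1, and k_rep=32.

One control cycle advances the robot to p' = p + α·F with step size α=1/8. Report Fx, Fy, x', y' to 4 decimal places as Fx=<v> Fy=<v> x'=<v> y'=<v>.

F_att = 1·(g−p) = 1·(10,8) = (10.0000,8.0000)
o1: d²=58 > ρ²=55 → inactive
o2: d²=8 ≤ ρ²=55; F_rep = 32·(-2,-2)/8² = (-1.0000,-1.0000)
F = F_att + ΣF_rep = (9.0000,7.0000)
p' = p + 1/8·F = (2.1250,2.8750)

Fx=9.0000 Fy=7.0000 x'=2.1250 y'=2.8750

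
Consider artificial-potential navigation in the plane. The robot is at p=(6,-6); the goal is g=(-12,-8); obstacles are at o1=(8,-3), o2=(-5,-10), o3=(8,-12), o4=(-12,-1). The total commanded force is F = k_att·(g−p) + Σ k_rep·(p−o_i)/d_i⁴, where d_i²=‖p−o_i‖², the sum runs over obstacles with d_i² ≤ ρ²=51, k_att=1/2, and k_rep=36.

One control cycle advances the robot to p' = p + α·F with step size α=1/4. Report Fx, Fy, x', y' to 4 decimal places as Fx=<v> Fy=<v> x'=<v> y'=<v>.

Fx=-9.4710 Fy=-1.5041 x'=3.6322 y'=-6.3760

F_att = 1/2·(g−p) = 1/2·(-18,-2) = (-9.0000,-1.0000)
o1: d²=13 ≤ ρ²=51; F_rep = 36·(-2,-3)/13² = (-0.4260,-0.6391)
o2: d²=137 > ρ²=51 → inactive
o3: d²=40 ≤ ρ²=51; F_rep = 36·(-2,6)/40² = (-0.0450,0.1350)
o4: d²=349 > ρ²=51 → inactive
F = F_att + ΣF_rep = (-9.4710,-1.5041)
p' = p + 1/4·F = (3.6322,-6.3760)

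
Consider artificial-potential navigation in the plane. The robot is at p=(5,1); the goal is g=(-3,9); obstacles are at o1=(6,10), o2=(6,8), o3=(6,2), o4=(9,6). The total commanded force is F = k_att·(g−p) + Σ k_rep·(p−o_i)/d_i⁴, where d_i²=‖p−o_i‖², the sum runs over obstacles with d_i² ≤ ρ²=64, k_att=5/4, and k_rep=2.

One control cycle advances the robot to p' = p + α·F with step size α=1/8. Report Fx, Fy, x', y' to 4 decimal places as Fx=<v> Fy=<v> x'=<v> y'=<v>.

F_att = 5/4·(g−p) = 5/4·(-8,8) = (-10.0000,10.0000)
o1: d²=82 > ρ²=64 → inactive
o2: d²=50 ≤ ρ²=64; F_rep = 2·(-1,-7)/50² = (-0.0008,-0.0056)
o3: d²=2 ≤ ρ²=64; F_rep = 2·(-1,-1)/2² = (-0.5000,-0.5000)
o4: d²=41 ≤ ρ²=64; F_rep = 2·(-4,-5)/41² = (-0.0048,-0.0059)
F = F_att + ΣF_rep = (-10.5056,9.4885)
p' = p + 1/8·F = (3.6868,2.1861)

Fx=-10.5056 Fy=9.4885 x'=3.6868 y'=2.1861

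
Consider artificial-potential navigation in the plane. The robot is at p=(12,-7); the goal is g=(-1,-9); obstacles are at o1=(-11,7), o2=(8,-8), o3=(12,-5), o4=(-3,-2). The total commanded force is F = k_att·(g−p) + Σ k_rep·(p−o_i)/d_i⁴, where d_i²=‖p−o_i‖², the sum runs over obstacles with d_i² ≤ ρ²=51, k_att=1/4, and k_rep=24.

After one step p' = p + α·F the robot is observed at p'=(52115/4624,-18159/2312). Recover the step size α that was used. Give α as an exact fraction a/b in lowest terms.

F_att = 1/4·(g−p) = 1/4·(-13,-2) = (-3.2500,-0.5000)
o1: d²=725 > ρ²=51 → inactive
o2: d²=17 ≤ ρ²=51; F_rep = 24·(4,1)/17² = (0.3322,0.0830)
o3: d²=4 ≤ ρ²=51; F_rep = 24·(0,-2)/4² = (0.0000,-3.0000)
o4: d²=250 > ρ²=51 → inactive
F = F_att + ΣF_rep = (-2.9178,-3.4170)
Δp = p'−p = (-0.7295,-0.8542); α = Δx/Fx = (-3373/4624) / (-3373/1156) = 1/4
check: Δy/Fy = (-1975/2312) / (-1975/578) = 1/4 ✓

α = 1/4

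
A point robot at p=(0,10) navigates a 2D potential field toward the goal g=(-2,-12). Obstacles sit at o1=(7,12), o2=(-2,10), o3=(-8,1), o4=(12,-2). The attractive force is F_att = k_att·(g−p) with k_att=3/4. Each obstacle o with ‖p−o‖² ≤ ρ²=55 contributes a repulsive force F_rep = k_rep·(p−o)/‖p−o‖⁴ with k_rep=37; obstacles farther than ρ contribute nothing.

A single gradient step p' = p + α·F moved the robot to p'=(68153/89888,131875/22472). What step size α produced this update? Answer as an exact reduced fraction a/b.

F_att = 3/4·(g−p) = 3/4·(-2,-22) = (-1.5000,-16.5000)
o1: d²=53 ≤ ρ²=55; F_rep = 37·(-7,-2)/53² = (-0.0922,-0.0263)
o2: d²=4 ≤ ρ²=55; F_rep = 37·(2,0)/4² = (4.6250,0.0000)
o3: d²=145 > ρ²=55 → inactive
o4: d²=288 > ρ²=55 → inactive
F = F_att + ΣF_rep = (3.0328,-16.5263)
Δp = p'−p = (0.7582,-4.1316); α = Δx/Fx = (68153/89888) / (68153/22472) = 1/4
check: Δy/Fy = (-92845/22472) / (-92845/5618) = 1/4 ✓

α = 1/4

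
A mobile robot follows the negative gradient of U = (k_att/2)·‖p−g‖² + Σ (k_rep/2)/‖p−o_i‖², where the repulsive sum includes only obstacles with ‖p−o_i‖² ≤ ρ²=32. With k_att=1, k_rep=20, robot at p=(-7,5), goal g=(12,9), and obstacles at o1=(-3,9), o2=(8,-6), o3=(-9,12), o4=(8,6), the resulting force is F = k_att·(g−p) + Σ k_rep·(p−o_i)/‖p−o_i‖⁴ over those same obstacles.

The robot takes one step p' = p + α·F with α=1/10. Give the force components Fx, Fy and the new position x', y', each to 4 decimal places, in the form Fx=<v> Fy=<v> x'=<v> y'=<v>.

Fx=18.9219 Fy=3.9219 x'=-5.1078 y'=5.3922

F_att = 1·(g−p) = 1·(19,4) = (19.0000,4.0000)
o1: d²=32 ≤ ρ²=32; F_rep = 20·(-4,-4)/32² = (-0.0781,-0.0781)
o2: d²=346 > ρ²=32 → inactive
o3: d²=53 > ρ²=32 → inactive
o4: d²=226 > ρ²=32 → inactive
F = F_att + ΣF_rep = (18.9219,3.9219)
p' = p + 1/10·F = (-5.1078,5.3922)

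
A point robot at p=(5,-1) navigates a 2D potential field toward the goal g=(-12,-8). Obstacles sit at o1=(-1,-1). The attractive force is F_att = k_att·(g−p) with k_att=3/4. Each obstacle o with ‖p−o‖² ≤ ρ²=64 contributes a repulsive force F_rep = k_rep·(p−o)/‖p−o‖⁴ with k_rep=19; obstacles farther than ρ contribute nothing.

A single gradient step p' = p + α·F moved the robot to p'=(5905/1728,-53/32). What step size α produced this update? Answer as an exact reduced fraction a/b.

F_att = 3/4·(g−p) = 3/4·(-17,-7) = (-12.7500,-5.2500)
o1: d²=36 ≤ ρ²=64; F_rep = 19·(6,0)/36² = (0.0880,0.0000)
F = F_att + ΣF_rep = (-12.6620,-5.2500)
Δp = p'−p = (-1.5828,-0.6562); α = Δx/Fx = (-2735/1728) / (-2735/216) = 1/8
check: Δy/Fy = (-21/32) / (-21/4) = 1/8 ✓

α = 1/8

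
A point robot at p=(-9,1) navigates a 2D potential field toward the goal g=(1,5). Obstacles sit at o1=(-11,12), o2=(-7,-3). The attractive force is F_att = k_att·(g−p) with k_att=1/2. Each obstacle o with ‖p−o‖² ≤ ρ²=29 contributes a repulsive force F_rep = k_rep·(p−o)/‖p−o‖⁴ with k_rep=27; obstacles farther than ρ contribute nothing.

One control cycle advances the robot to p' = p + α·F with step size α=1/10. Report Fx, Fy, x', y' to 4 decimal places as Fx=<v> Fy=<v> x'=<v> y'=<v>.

Fx=4.8650 Fy=2.2700 x'=-8.5135 y'=1.2270

F_att = 1/2·(g−p) = 1/2·(10,4) = (5.0000,2.0000)
o1: d²=125 > ρ²=29 → inactive
o2: d²=20 ≤ ρ²=29; F_rep = 27·(-2,4)/20² = (-0.1350,0.2700)
F = F_att + ΣF_rep = (4.8650,2.2700)
p' = p + 1/10·F = (-8.5135,1.2270)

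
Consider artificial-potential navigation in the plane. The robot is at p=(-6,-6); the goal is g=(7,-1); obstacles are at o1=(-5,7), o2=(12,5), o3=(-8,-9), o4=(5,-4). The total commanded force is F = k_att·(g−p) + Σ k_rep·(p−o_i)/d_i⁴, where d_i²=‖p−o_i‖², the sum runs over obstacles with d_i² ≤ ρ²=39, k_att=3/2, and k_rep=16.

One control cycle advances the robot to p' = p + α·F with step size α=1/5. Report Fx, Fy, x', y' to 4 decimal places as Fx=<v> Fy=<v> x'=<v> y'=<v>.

Fx=19.6893 Fy=7.7840 x'=-2.0621 y'=-4.4432

F_att = 3/2·(g−p) = 3/2·(13,5) = (19.5000,7.5000)
o1: d²=170 > ρ²=39 → inactive
o2: d²=445 > ρ²=39 → inactive
o3: d²=13 ≤ ρ²=39; F_rep = 16·(2,3)/13² = (0.1893,0.2840)
o4: d²=125 > ρ²=39 → inactive
F = F_att + ΣF_rep = (19.6893,7.7840)
p' = p + 1/5·F = (-2.0621,-4.4432)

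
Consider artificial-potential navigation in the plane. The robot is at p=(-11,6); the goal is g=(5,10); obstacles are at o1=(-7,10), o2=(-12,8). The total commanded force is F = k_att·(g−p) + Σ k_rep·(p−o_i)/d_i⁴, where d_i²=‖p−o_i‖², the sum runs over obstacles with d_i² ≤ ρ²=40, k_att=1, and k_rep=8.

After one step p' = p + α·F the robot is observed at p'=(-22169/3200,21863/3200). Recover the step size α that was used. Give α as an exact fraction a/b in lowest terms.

F_att = 1·(g−p) = 1·(16,4) = (16.0000,4.0000)
o1: d²=32 ≤ ρ²=40; F_rep = 8·(-4,-4)/32² = (-0.0312,-0.0312)
o2: d²=5 ≤ ρ²=40; F_rep = 8·(1,-2)/5² = (0.3200,-0.6400)
F = F_att + ΣF_rep = (16.2888,3.3287)
Δp = p'−p = (4.0722,0.8322); α = Δx/Fx = (13031/3200) / (13031/800) = 1/4
check: Δy/Fy = (2663/3200) / (2663/800) = 1/4 ✓

α = 1/4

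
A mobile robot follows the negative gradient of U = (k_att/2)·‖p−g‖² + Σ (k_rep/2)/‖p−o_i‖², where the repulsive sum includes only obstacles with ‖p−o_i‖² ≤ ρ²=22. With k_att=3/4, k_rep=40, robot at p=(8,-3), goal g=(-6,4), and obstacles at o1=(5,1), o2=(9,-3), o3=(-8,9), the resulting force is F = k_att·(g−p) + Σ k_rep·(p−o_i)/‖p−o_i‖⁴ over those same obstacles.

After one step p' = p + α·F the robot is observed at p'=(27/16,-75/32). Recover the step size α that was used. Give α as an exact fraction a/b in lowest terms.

α = 1/8

F_att = 3/4·(g−p) = 3/4·(-14,7) = (-10.5000,5.2500)
o1: d²=25 > ρ²=22 → inactive
o2: d²=1 ≤ ρ²=22; F_rep = 40·(-1,0)/1² = (-40.0000,0.0000)
o3: d²=400 > ρ²=22 → inactive
F = F_att + ΣF_rep = (-50.5000,5.2500)
Δp = p'−p = (-6.3125,0.6562); α = Δx/Fx = (-101/16) / (-101/2) = 1/8
check: Δy/Fy = (21/32) / (21/4) = 1/8 ✓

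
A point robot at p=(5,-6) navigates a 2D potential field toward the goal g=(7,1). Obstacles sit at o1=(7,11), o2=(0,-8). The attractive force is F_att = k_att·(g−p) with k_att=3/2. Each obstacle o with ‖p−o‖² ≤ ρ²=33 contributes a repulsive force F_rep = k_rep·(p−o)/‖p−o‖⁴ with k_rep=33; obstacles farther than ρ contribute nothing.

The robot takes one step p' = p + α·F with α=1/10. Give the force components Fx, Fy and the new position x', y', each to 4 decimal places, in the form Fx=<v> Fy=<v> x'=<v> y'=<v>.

F_att = 3/2·(g−p) = 3/2·(2,7) = (3.0000,10.5000)
o1: d²=293 > ρ²=33 → inactive
o2: d²=29 ≤ ρ²=33; F_rep = 33·(5,2)/29² = (0.1962,0.0785)
F = F_att + ΣF_rep = (3.1962,10.5785)
p' = p + 1/10·F = (5.3196,-4.9422)

Fx=3.1962 Fy=10.5785 x'=5.3196 y'=-4.9422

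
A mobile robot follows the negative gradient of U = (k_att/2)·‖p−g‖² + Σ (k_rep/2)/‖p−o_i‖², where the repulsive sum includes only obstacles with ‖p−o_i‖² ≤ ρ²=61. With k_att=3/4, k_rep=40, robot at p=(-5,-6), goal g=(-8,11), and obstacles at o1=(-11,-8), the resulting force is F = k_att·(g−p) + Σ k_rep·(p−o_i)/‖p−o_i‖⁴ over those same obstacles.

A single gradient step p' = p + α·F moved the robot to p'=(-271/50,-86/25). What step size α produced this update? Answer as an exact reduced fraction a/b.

F_att = 3/4·(g−p) = 3/4·(-3,17) = (-2.2500,12.7500)
o1: d²=40 ≤ ρ²=61; F_rep = 40·(6,2)/40² = (0.1500,0.0500)
F = F_att + ΣF_rep = (-2.1000,12.8000)
Δp = p'−p = (-0.4200,2.5600); α = Δx/Fx = (-21/50) / (-21/10) = 1/5
check: Δy/Fy = (64/25) / (64/5) = 1/5 ✓

α = 1/5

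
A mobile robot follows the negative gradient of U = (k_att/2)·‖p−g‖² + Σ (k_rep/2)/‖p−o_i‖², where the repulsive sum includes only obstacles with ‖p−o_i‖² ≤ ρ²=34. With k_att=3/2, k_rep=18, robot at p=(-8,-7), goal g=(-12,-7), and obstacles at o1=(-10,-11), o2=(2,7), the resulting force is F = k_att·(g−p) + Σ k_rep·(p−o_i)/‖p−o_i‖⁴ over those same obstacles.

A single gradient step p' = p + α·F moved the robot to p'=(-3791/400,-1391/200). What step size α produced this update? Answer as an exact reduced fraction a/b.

α = 1/4

F_att = 3/2·(g−p) = 3/2·(-4,0) = (-6.0000,0.0000)
o1: d²=20 ≤ ρ²=34; F_rep = 18·(2,4)/20² = (0.0900,0.1800)
o2: d²=296 > ρ²=34 → inactive
F = F_att + ΣF_rep = (-5.9100,0.1800)
Δp = p'−p = (-1.4775,0.0450); α = Δx/Fx = (-591/400) / (-591/100) = 1/4
check: Δy/Fy = (9/200) / (9/50) = 1/4 ✓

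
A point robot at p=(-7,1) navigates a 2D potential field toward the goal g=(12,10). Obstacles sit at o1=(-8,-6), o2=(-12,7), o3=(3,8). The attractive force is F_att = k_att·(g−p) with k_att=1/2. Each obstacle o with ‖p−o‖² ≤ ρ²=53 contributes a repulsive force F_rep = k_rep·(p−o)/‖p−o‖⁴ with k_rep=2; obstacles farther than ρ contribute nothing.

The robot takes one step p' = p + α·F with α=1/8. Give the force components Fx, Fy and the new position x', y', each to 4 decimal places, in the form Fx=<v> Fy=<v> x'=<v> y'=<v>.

F_att = 1/2·(g−p) = 1/2·(19,9) = (9.5000,4.5000)
o1: d²=50 ≤ ρ²=53; F_rep = 2·(1,7)/50² = (0.0008,0.0056)
o2: d²=61 > ρ²=53 → inactive
o3: d²=149 > ρ²=53 → inactive
F = F_att + ΣF_rep = (9.5008,4.5056)
p' = p + 1/8·F = (-5.8124,1.5632)

Fx=9.5008 Fy=4.5056 x'=-5.8124 y'=1.5632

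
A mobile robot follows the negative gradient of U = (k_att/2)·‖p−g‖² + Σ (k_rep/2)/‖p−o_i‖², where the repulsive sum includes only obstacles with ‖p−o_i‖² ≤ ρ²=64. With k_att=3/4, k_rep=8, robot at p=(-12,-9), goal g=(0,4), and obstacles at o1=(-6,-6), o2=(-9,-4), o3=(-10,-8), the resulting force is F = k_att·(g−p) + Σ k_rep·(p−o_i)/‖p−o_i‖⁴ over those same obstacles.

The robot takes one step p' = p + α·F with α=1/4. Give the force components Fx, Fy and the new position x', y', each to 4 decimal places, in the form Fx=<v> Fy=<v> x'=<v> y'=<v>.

Fx=8.3155 Fy=9.3835 x'=-9.9211 y'=-6.6541

F_att = 3/4·(g−p) = 3/4·(12,13) = (9.0000,9.7500)
o1: d²=45 ≤ ρ²=64; F_rep = 8·(-6,-3)/45² = (-0.0237,-0.0119)
o2: d²=34 ≤ ρ²=64; F_rep = 8·(-3,-5)/34² = (-0.0208,-0.0346)
o3: d²=5 ≤ ρ²=64; F_rep = 8·(-2,-1)/5² = (-0.6400,-0.3200)
F = F_att + ΣF_rep = (8.3155,9.3835)
p' = p + 1/4·F = (-9.9211,-6.6541)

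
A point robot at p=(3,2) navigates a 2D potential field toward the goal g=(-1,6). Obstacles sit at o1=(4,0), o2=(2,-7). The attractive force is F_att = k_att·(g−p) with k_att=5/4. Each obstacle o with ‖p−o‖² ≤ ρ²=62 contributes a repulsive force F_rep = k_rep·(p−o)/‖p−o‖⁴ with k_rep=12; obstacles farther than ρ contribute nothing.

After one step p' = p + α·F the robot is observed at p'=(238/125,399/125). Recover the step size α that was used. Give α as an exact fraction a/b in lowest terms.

α = 1/5

F_att = 5/4·(g−p) = 5/4·(-4,4) = (-5.0000,5.0000)
o1: d²=5 ≤ ρ²=62; F_rep = 12·(-1,2)/5² = (-0.4800,0.9600)
o2: d²=82 > ρ²=62 → inactive
F = F_att + ΣF_rep = (-5.4800,5.9600)
Δp = p'−p = (-1.0960,1.1920); α = Δx/Fx = (-137/125) / (-137/25) = 1/5
check: Δy/Fy = (149/125) / (149/25) = 1/5 ✓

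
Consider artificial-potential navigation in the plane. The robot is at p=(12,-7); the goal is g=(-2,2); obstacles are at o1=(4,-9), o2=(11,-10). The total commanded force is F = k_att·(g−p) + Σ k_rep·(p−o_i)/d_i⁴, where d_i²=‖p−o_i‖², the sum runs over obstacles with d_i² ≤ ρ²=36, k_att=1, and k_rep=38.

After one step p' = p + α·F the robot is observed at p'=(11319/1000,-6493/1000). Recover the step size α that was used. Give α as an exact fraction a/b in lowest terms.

α = 1/20

F_att = 1·(g−p) = 1·(-14,9) = (-14.0000,9.0000)
o1: d²=68 > ρ²=36 → inactive
o2: d²=10 ≤ ρ²=36; F_rep = 38·(1,3)/10² = (0.3800,1.1400)
F = F_att + ΣF_rep = (-13.6200,10.1400)
Δp = p'−p = (-0.6810,0.5070); α = Δx/Fx = (-681/1000) / (-681/50) = 1/20
check: Δy/Fy = (507/1000) / (507/50) = 1/20 ✓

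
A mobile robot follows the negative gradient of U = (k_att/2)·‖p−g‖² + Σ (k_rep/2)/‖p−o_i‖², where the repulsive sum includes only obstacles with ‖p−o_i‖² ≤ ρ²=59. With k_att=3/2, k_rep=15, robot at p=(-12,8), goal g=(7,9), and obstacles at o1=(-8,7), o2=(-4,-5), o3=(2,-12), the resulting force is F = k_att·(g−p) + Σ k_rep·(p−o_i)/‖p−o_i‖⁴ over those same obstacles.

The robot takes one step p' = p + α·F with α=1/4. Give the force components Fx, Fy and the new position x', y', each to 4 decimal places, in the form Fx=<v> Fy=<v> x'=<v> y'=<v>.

Fx=28.2924 Fy=1.5519 x'=-4.9269 y'=8.3880

F_att = 3/2·(g−p) = 3/2·(19,1) = (28.5000,1.5000)
o1: d²=17 ≤ ρ²=59; F_rep = 15·(-4,1)/17² = (-0.2076,0.0519)
o2: d²=233 > ρ²=59 → inactive
o3: d²=596 > ρ²=59 → inactive
F = F_att + ΣF_rep = (28.2924,1.5519)
p' = p + 1/4·F = (-4.9269,8.3880)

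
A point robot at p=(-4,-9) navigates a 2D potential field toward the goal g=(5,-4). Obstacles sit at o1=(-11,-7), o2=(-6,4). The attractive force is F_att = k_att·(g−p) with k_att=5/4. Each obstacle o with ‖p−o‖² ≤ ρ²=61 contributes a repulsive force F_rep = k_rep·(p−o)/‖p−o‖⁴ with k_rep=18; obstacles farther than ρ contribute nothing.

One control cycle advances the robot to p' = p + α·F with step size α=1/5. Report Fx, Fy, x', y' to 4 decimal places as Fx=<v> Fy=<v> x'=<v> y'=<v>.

F_att = 5/4·(g−p) = 5/4·(9,5) = (11.2500,6.2500)
o1: d²=53 ≤ ρ²=61; F_rep = 18·(7,-2)/53² = (0.0449,-0.0128)
o2: d²=173 > ρ²=61 → inactive
F = F_att + ΣF_rep = (11.2949,6.2372)
p' = p + 1/5·F = (-1.7410,-7.7526)

Fx=11.2949 Fy=6.2372 x'=-1.7410 y'=-7.7526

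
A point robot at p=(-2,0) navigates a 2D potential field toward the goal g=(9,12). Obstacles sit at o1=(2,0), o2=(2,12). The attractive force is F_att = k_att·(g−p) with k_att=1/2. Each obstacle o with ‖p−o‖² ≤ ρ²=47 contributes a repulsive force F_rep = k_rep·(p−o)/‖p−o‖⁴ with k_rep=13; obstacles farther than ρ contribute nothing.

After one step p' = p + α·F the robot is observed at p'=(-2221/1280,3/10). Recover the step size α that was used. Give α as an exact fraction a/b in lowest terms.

F_att = 1/2·(g−p) = 1/2·(11,12) = (5.5000,6.0000)
o1: d²=16 ≤ ρ²=47; F_rep = 13·(-4,0)/16² = (-0.2031,0.0000)
o2: d²=160 > ρ²=47 → inactive
F = F_att + ΣF_rep = (5.2969,6.0000)
Δp = p'−p = (0.2648,0.3000); α = Δx/Fx = (339/1280) / (339/64) = 1/20
check: Δy/Fy = (3/10) / (6) = 1/20 ✓

α = 1/20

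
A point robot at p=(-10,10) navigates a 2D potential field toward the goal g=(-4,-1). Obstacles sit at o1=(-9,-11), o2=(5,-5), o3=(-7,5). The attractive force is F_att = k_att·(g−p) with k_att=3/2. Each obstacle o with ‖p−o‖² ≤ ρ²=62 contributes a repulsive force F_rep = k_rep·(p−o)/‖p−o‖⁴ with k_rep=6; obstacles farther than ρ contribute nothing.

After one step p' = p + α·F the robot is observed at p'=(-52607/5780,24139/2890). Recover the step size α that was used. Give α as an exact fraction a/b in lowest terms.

F_att = 3/2·(g−p) = 3/2·(6,-11) = (9.0000,-16.5000)
o1: d²=442 > ρ²=62 → inactive
o2: d²=450 > ρ²=62 → inactive
o3: d²=34 ≤ ρ²=62; F_rep = 6·(-3,5)/34² = (-0.0156,0.0260)
F = F_att + ΣF_rep = (8.9844,-16.4740)
Δp = p'−p = (0.8984,-1.6474); α = Δx/Fx = (5193/5780) / (5193/578) = 1/10
check: Δy/Fy = (-4761/2890) / (-4761/289) = 1/10 ✓

α = 1/10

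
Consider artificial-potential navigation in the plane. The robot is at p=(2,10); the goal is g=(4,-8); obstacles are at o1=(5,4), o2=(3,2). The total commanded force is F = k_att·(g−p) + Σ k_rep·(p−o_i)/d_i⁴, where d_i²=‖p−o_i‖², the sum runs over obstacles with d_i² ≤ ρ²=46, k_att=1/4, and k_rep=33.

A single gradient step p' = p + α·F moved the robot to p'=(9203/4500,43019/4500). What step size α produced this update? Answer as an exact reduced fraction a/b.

α = 1/10

F_att = 1/4·(g−p) = 1/4·(2,-18) = (0.5000,-4.5000)
o1: d²=45 ≤ ρ²=46; F_rep = 33·(-3,6)/45² = (-0.0489,0.0978)
o2: d²=65 > ρ²=46 → inactive
F = F_att + ΣF_rep = (0.4511,-4.4022)
Δp = p'−p = (0.0451,-0.4402); α = Δx/Fx = (203/4500) / (203/450) = 1/10
check: Δy/Fy = (-1981/4500) / (-1981/450) = 1/10 ✓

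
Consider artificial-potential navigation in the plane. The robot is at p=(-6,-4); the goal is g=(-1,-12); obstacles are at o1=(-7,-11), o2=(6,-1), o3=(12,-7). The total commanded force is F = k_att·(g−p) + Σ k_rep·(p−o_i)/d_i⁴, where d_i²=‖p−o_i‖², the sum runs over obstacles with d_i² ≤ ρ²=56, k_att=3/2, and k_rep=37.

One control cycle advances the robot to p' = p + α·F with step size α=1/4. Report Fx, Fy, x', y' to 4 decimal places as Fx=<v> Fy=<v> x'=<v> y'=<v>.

F_att = 3/2·(g−p) = 3/2·(5,-8) = (7.5000,-12.0000)
o1: d²=50 ≤ ρ²=56; F_rep = 37·(1,7)/50² = (0.0148,0.1036)
o2: d²=153 > ρ²=56 → inactive
o3: d²=333 > ρ²=56 → inactive
F = F_att + ΣF_rep = (7.5148,-11.8964)
p' = p + 1/4·F = (-4.1213,-6.9741)

Fx=7.5148 Fy=-11.8964 x'=-4.1213 y'=-6.9741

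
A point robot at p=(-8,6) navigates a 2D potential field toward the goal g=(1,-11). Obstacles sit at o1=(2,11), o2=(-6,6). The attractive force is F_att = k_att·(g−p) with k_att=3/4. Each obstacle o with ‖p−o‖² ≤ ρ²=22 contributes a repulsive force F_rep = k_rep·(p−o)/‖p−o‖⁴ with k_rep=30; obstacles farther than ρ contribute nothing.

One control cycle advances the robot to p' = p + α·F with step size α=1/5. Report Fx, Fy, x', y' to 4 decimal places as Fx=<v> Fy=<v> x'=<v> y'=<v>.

F_att = 3/4·(g−p) = 3/4·(9,-17) = (6.7500,-12.7500)
o1: d²=125 > ρ²=22 → inactive
o2: d²=4 ≤ ρ²=22; F_rep = 30·(-2,0)/4² = (-3.7500,0.0000)
F = F_att + ΣF_rep = (3.0000,-12.7500)
p' = p + 1/5·F = (-7.4000,3.4500)

Fx=3.0000 Fy=-12.7500 x'=-7.4000 y'=3.4500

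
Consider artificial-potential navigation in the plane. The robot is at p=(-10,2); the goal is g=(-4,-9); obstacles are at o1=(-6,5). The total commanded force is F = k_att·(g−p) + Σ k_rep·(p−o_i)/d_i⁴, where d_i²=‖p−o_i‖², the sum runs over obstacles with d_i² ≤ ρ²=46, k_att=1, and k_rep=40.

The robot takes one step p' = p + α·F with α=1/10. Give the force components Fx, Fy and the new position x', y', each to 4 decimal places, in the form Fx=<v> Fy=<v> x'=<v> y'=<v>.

Fx=5.7440 Fy=-11.1920 x'=-9.4256 y'=0.8808

F_att = 1·(g−p) = 1·(6,-11) = (6.0000,-11.0000)
o1: d²=25 ≤ ρ²=46; F_rep = 40·(-4,-3)/25² = (-0.2560,-0.1920)
F = F_att + ΣF_rep = (5.7440,-11.1920)
p' = p + 1/10·F = (-9.4256,0.8808)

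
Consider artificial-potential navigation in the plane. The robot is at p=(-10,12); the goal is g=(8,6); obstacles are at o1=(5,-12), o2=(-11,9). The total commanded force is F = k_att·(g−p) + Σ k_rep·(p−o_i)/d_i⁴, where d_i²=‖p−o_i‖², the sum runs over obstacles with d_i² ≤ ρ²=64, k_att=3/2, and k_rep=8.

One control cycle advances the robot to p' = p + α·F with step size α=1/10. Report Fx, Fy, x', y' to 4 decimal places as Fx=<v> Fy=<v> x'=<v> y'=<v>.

F_att = 3/2·(g−p) = 3/2·(18,-6) = (27.0000,-9.0000)
o1: d²=801 > ρ²=64 → inactive
o2: d²=10 ≤ ρ²=64; F_rep = 8·(1,3)/10² = (0.0800,0.2400)
F = F_att + ΣF_rep = (27.0800,-8.7600)
p' = p + 1/10·F = (-7.2920,11.1240)

Fx=27.0800 Fy=-8.7600 x'=-7.2920 y'=11.1240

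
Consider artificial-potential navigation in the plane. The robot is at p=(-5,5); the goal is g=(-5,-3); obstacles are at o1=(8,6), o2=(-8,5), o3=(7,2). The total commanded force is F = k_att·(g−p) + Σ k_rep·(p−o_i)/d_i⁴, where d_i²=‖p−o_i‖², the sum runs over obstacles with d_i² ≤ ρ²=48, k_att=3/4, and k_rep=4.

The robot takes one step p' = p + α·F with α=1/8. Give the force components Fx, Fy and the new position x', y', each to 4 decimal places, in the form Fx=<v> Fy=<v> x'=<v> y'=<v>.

F_att = 3/4·(g−p) = 3/4·(0,-8) = (0.0000,-6.0000)
o1: d²=170 > ρ²=48 → inactive
o2: d²=9 ≤ ρ²=48; F_rep = 4·(3,0)/9² = (0.1481,0.0000)
o3: d²=153 > ρ²=48 → inactive
F = F_att + ΣF_rep = (0.1481,-6.0000)
p' = p + 1/8·F = (-4.9815,4.2500)

Fx=0.1481 Fy=-6.0000 x'=-4.9815 y'=4.2500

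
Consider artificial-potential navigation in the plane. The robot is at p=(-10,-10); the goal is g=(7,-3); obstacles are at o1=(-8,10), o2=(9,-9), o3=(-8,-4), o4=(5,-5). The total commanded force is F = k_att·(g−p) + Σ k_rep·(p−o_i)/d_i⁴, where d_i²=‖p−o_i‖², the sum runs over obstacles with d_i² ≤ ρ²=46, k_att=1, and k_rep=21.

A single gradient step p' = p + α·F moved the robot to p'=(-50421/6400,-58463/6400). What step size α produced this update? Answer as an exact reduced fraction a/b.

α = 1/8

F_att = 1·(g−p) = 1·(17,7) = (17.0000,7.0000)
o1: d²=404 > ρ²=46 → inactive
o2: d²=362 > ρ²=46 → inactive
o3: d²=40 ≤ ρ²=46; F_rep = 21·(-2,-6)/40² = (-0.0262,-0.0788)
o4: d²=250 > ρ²=46 → inactive
F = F_att + ΣF_rep = (16.9737,6.9212)
Δp = p'−p = (2.1217,0.8652); α = Δx/Fx = (13579/6400) / (13579/800) = 1/8
check: Δy/Fy = (5537/6400) / (5537/800) = 1/8 ✓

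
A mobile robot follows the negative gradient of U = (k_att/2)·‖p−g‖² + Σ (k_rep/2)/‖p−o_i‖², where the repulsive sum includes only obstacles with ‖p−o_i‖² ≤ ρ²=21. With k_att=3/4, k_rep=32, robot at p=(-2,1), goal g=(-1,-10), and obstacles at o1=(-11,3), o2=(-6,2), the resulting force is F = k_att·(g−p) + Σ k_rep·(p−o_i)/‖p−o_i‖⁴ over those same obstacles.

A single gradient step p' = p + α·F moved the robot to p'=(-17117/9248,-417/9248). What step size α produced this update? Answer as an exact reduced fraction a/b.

F_att = 3/4·(g−p) = 3/4·(1,-11) = (0.7500,-8.2500)
o1: d²=85 > ρ²=21 → inactive
o2: d²=17 ≤ ρ²=21; F_rep = 32·(4,-1)/17² = (0.4429,-0.1107)
F = F_att + ΣF_rep = (1.1929,-8.3607)
Δp = p'−p = (0.1491,-1.0451); α = Δx/Fx = (1379/9248) / (1379/1156) = 1/8
check: Δy/Fy = (-9665/9248) / (-9665/1156) = 1/8 ✓

α = 1/8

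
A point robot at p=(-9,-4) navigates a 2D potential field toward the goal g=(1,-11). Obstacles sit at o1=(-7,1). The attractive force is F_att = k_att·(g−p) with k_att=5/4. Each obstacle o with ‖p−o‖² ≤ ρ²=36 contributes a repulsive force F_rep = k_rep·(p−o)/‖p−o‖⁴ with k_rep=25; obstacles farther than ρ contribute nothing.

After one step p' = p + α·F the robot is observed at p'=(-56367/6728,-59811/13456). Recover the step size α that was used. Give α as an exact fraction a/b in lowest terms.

F_att = 5/4·(g−p) = 5/4·(10,-7) = (12.5000,-8.7500)
o1: d²=29 ≤ ρ²=36; F_rep = 25·(-2,-5)/29² = (-0.0595,-0.1486)
F = F_att + ΣF_rep = (12.4405,-8.8986)
Δp = p'−p = (0.6220,-0.4449); α = Δx/Fx = (4185/6728) / (20925/1682) = 1/20
check: Δy/Fy = (-5987/13456) / (-29935/3364) = 1/20 ✓

α = 1/20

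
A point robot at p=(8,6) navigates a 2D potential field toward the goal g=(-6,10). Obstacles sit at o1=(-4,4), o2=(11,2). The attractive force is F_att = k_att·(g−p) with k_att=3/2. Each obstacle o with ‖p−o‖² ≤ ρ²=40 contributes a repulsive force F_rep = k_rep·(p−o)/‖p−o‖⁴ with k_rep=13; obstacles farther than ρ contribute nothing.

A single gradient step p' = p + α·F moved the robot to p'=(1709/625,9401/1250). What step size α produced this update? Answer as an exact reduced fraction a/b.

F_att = 3/2·(g−p) = 3/2·(-14,4) = (-21.0000,6.0000)
o1: d²=148 > ρ²=40 → inactive
o2: d²=25 ≤ ρ²=40; F_rep = 13·(-3,4)/25² = (-0.0624,0.0832)
F = F_att + ΣF_rep = (-21.0624,6.0832)
Δp = p'−p = (-5.2656,1.5208); α = Δx/Fx = (-3291/625) / (-13164/625) = 1/4
check: Δy/Fy = (1901/1250) / (3802/625) = 1/4 ✓

α = 1/4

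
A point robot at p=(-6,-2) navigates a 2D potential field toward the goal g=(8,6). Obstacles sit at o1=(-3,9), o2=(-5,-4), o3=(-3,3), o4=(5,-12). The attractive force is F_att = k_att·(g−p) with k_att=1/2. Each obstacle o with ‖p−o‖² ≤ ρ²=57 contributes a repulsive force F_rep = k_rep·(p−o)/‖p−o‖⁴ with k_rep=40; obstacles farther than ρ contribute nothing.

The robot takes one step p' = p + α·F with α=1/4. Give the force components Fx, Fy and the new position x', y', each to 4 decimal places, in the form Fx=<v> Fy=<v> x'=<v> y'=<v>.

F_att = 1/2·(g−p) = 1/2·(14,8) = (7.0000,4.0000)
o1: d²=130 > ρ²=57 → inactive
o2: d²=5 ≤ ρ²=57; F_rep = 40·(-1,2)/5² = (-1.6000,3.2000)
o3: d²=34 ≤ ρ²=57; F_rep = 40·(-3,-5)/34² = (-0.1038,-0.1730)
o4: d²=221 > ρ²=57 → inactive
F = F_att + ΣF_rep = (5.2962,7.0270)
p' = p + 1/4·F = (-4.6760,-0.2433)

Fx=5.2962 Fy=7.0270 x'=-4.6760 y'=-0.2433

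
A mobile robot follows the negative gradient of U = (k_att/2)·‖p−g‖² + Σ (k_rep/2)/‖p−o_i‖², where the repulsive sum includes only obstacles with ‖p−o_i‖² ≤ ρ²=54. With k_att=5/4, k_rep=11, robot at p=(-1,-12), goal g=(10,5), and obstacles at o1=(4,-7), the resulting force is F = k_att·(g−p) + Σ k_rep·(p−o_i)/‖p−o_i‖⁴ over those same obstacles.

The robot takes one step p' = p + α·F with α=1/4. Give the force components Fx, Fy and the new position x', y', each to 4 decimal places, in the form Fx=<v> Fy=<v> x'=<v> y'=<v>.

Fx=13.7280 Fy=21.2280 x'=2.4320 y'=-6.6930

F_att = 5/4·(g−p) = 5/4·(11,17) = (13.7500,21.2500)
o1: d²=50 ≤ ρ²=54; F_rep = 11·(-5,-5)/50² = (-0.0220,-0.0220)
F = F_att + ΣF_rep = (13.7280,21.2280)
p' = p + 1/4·F = (2.4320,-6.6930)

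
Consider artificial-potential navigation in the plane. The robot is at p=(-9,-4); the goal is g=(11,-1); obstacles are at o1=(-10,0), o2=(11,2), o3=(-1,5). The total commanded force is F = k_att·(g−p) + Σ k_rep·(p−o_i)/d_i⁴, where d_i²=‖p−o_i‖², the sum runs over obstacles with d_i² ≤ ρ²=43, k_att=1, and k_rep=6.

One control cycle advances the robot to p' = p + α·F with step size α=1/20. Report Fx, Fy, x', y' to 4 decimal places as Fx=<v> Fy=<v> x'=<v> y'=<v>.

F_att = 1·(g−p) = 1·(20,3) = (20.0000,3.0000)
o1: d²=17 ≤ ρ²=43; F_rep = 6·(1,-4)/17² = (0.0208,-0.0830)
o2: d²=436 > ρ²=43 → inactive
o3: d²=145 > ρ²=43 → inactive
F = F_att + ΣF_rep = (20.0208,2.9170)
p' = p + 1/20·F = (-7.9990,-3.8542)

Fx=20.0208 Fy=2.9170 x'=-7.9990 y'=-3.8542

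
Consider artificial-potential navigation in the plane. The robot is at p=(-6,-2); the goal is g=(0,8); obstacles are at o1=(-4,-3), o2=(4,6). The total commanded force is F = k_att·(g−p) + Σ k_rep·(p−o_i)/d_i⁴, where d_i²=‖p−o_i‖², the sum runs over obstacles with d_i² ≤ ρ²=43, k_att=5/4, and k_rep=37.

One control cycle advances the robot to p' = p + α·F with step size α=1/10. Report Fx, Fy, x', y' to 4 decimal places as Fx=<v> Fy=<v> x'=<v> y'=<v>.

F_att = 5/4·(g−p) = 5/4·(6,10) = (7.5000,12.5000)
o1: d²=5 ≤ ρ²=43; F_rep = 37·(-2,1)/5² = (-2.9600,1.4800)
o2: d²=164 > ρ²=43 → inactive
F = F_att + ΣF_rep = (4.5400,13.9800)
p' = p + 1/10·F = (-5.5460,-0.6020)

Fx=4.5400 Fy=13.9800 x'=-5.5460 y'=-0.6020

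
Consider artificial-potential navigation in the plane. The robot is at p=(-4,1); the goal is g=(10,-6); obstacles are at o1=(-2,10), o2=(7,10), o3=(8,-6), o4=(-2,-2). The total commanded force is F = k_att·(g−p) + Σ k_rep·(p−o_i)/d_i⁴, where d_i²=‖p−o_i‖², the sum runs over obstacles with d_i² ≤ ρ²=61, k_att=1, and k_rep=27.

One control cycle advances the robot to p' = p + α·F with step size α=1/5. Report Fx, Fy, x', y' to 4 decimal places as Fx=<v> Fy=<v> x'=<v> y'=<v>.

Fx=13.6805 Fy=-6.5207 x'=-1.2639 y'=-0.3041

F_att = 1·(g−p) = 1·(14,-7) = (14.0000,-7.0000)
o1: d²=85 > ρ²=61 → inactive
o2: d²=202 > ρ²=61 → inactive
o3: d²=193 > ρ²=61 → inactive
o4: d²=13 ≤ ρ²=61; F_rep = 27·(-2,3)/13² = (-0.3195,0.4793)
F = F_att + ΣF_rep = (13.6805,-6.5207)
p' = p + 1/5·F = (-1.2639,-0.3041)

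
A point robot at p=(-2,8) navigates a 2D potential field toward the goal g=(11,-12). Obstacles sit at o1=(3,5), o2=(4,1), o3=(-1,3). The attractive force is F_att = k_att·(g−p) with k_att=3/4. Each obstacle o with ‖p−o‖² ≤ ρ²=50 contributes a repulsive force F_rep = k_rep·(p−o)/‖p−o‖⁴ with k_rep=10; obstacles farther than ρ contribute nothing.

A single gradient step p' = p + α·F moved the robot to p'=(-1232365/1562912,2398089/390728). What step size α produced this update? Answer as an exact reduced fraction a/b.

F_att = 3/4·(g−p) = 3/4·(13,-20) = (9.7500,-15.0000)
o1: d²=34 ≤ ρ²=50; F_rep = 10·(-5,3)/34² = (-0.0433,0.0260)
o2: d²=85 > ρ²=50 → inactive
o3: d²=26 ≤ ρ²=50; F_rep = 10·(-1,5)/26² = (-0.0148,0.0740)
F = F_att + ΣF_rep = (9.6920,-14.9001)
Δp = p'−p = (1.2115,-1.8625); α = Δx/Fx = (1893459/1562912) / (1893459/195364) = 1/8
check: Δy/Fy = (-727735/390728) / (-727735/48841) = 1/8 ✓

α = 1/8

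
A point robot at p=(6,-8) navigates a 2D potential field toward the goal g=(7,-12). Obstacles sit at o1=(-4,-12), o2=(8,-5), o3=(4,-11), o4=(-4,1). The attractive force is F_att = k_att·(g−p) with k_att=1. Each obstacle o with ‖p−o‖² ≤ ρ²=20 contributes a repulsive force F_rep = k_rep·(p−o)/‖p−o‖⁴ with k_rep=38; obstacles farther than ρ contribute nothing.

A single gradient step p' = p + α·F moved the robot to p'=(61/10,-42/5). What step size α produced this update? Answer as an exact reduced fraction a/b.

F_att = 1·(g−p) = 1·(1,-4) = (1.0000,-4.0000)
o1: d²=116 > ρ²=20 → inactive
o2: d²=13 ≤ ρ²=20; F_rep = 38·(-2,-3)/13² = (-0.4497,-0.6746)
o3: d²=13 ≤ ρ²=20; F_rep = 38·(2,3)/13² = (0.4497,0.6746)
o4: d²=181 > ρ²=20 → inactive
F = F_att + ΣF_rep = (1.0000,-4.0000)
Δp = p'−p = (0.1000,-0.4000); α = Δx/Fx = (1/10) / (1) = 1/10
check: Δy/Fy = (-2/5) / (-4) = 1/10 ✓

α = 1/10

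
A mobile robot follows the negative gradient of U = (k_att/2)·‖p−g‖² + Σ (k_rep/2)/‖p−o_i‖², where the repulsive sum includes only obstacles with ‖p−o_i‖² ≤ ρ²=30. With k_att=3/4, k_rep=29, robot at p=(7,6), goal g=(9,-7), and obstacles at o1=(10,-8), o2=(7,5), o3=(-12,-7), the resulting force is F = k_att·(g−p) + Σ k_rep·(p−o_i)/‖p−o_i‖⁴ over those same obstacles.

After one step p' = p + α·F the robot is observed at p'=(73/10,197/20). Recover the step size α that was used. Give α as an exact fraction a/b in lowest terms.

F_att = 3/4·(g−p) = 3/4·(2,-13) = (1.5000,-9.7500)
o1: d²=205 > ρ²=30 → inactive
o2: d²=1 ≤ ρ²=30; F_rep = 29·(0,1)/1² = (0.0000,29.0000)
o3: d²=530 > ρ²=30 → inactive
F = F_att + ΣF_rep = (1.5000,19.2500)
Δp = p'−p = (0.3000,3.8500); α = Δx/Fx = (3/10) / (3/2) = 1/5
check: Δy/Fy = (77/20) / (77/4) = 1/5 ✓

α = 1/5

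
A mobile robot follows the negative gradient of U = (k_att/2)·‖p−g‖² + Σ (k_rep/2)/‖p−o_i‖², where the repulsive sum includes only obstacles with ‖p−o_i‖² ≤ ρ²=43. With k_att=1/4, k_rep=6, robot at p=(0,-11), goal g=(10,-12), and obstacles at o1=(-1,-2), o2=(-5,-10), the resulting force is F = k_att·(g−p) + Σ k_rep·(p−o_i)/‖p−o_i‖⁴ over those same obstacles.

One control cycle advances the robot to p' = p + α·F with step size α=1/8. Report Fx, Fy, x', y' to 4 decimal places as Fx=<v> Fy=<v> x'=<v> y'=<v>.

Fx=2.5444 Fy=-0.2589 x'=0.3180 y'=-11.0324

F_att = 1/4·(g−p) = 1/4·(10,-1) = (2.5000,-0.2500)
o1: d²=82 > ρ²=43 → inactive
o2: d²=26 ≤ ρ²=43; F_rep = 6·(5,-1)/26² = (0.0444,-0.0089)
F = F_att + ΣF_rep = (2.5444,-0.2589)
p' = p + 1/8·F = (0.3180,-11.0324)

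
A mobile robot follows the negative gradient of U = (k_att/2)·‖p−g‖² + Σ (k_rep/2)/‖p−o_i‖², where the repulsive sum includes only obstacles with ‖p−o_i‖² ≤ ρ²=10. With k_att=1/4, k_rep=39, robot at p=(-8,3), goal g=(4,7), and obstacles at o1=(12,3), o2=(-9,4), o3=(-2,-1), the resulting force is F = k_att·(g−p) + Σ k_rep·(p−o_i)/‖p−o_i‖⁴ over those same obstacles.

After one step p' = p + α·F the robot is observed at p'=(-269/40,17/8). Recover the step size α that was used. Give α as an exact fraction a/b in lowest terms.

F_att = 1/4·(g−p) = 1/4·(12,4) = (3.0000,1.0000)
o1: d²=400 > ρ²=10 → inactive
o2: d²=2 ≤ ρ²=10; F_rep = 39·(1,-1)/2² = (9.7500,-9.7500)
o3: d²=52 > ρ²=10 → inactive
F = F_att + ΣF_rep = (12.7500,-8.7500)
Δp = p'−p = (1.2750,-0.8750); α = Δx/Fx = (51/40) / (51/4) = 1/10
check: Δy/Fy = (-7/8) / (-35/4) = 1/10 ✓

α = 1/10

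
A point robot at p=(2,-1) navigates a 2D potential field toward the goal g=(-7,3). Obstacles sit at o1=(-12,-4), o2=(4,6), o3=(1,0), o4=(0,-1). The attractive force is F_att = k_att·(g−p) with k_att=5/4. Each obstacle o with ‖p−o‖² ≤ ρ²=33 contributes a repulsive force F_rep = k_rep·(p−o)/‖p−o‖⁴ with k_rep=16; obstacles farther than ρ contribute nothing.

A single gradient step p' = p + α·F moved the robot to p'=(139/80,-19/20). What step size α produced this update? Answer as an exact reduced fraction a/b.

F_att = 5/4·(g−p) = 5/4·(-9,4) = (-11.2500,5.0000)
o1: d²=205 > ρ²=33 → inactive
o2: d²=53 > ρ²=33 → inactive
o3: d²=2 ≤ ρ²=33; F_rep = 16·(1,-1)/2² = (4.0000,-4.0000)
o4: d²=4 ≤ ρ²=33; F_rep = 16·(2,0)/4² = (2.0000,0.0000)
F = F_att + ΣF_rep = (-5.2500,1.0000)
Δp = p'−p = (-0.2625,0.0500); α = Δx/Fx = (-21/80) / (-21/4) = 1/20
check: Δy/Fy = (1/20) / (1) = 1/20 ✓

α = 1/20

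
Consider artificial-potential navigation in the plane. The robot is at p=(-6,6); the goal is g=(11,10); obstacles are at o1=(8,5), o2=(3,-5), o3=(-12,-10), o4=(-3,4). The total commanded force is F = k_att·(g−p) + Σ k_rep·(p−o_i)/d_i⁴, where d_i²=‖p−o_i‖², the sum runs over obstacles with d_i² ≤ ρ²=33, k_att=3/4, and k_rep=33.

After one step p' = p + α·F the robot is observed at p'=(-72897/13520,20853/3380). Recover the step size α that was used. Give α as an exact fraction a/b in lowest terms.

F_att = 3/4·(g−p) = 3/4·(17,4) = (12.7500,3.0000)
o1: d²=197 > ρ²=33 → inactive
o2: d²=202 > ρ²=33 → inactive
o3: d²=292 > ρ²=33 → inactive
o4: d²=13 ≤ ρ²=33; F_rep = 33·(-3,2)/13² = (-0.5858,0.3905)
F = F_att + ΣF_rep = (12.1642,3.3905)
Δp = p'−p = (0.6082,0.1695); α = Δx/Fx = (8223/13520) / (8223/676) = 1/20
check: Δy/Fy = (573/3380) / (573/169) = 1/20 ✓

α = 1/20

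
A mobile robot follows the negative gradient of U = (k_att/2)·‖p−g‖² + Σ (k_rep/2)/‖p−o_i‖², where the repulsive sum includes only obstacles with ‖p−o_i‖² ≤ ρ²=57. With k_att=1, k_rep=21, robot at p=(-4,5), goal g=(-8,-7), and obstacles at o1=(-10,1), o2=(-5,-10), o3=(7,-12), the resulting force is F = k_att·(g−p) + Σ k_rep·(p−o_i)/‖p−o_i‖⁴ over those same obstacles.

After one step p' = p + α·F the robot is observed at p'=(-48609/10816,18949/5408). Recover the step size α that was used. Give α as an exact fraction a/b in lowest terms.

α = 1/8

F_att = 1·(g−p) = 1·(-4,-12) = (-4.0000,-12.0000)
o1: d²=52 ≤ ρ²=57; F_rep = 21·(6,4)/52² = (0.0466,0.0311)
o2: d²=226 > ρ²=57 → inactive
o3: d²=410 > ρ²=57 → inactive
F = F_att + ΣF_rep = (-3.9534,-11.9689)
Δp = p'−p = (-0.4942,-1.4961); α = Δx/Fx = (-5345/10816) / (-5345/1352) = 1/8
check: Δy/Fy = (-8091/5408) / (-8091/676) = 1/8 ✓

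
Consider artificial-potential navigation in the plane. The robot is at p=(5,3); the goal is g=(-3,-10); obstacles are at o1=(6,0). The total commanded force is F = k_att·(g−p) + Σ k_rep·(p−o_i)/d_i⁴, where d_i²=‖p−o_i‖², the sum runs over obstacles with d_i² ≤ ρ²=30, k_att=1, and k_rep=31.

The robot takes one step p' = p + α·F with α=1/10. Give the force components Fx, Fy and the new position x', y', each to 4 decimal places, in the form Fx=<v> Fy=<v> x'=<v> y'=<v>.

Fx=-8.3100 Fy=-12.0700 x'=4.1690 y'=1.7930

F_att = 1·(g−p) = 1·(-8,-13) = (-8.0000,-13.0000)
o1: d²=10 ≤ ρ²=30; F_rep = 31·(-1,3)/10² = (-0.3100,0.9300)
F = F_att + ΣF_rep = (-8.3100,-12.0700)
p' = p + 1/10·F = (4.1690,1.7930)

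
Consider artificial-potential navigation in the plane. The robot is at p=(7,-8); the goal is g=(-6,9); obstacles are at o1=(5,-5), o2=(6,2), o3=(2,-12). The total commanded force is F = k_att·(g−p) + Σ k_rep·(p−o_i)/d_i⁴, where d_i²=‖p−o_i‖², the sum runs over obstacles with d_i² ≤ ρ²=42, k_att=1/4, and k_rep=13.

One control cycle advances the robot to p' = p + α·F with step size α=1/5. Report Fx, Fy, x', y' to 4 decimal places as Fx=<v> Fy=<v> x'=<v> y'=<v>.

F_att = 1/4·(g−p) = 1/4·(-13,17) = (-3.2500,4.2500)
o1: d²=13 ≤ ρ²=42; F_rep = 13·(2,-3)/13² = (0.1538,-0.2308)
o2: d²=101 > ρ²=42 → inactive
o3: d²=41 ≤ ρ²=42; F_rep = 13·(5,4)/41² = (0.0387,0.0309)
F = F_att + ΣF_rep = (-3.0575,4.0502)
p' = p + 1/5·F = (6.3885,-7.1900)

Fx=-3.0575 Fy=4.0502 x'=6.3885 y'=-7.1900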